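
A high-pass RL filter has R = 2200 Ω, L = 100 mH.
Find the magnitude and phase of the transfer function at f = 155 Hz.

Step 1 — Angular frequency: ω = 2π·155 = 973.9 rad/s.
Step 2 — Transfer function: H(jω) = jωL/(R + jωL).
Step 3 — Numerator jωL = j·97.39; denominator R + jωL = 2200 + j97.39.
Step 4 — H = 0.001956 + j0.04418.
Step 5 — Magnitude: |H| = 0.04422 (-27.1 dB); phase: φ = 87.5°.

|H| = 0.04422 (-27.1 dB), φ = 87.5°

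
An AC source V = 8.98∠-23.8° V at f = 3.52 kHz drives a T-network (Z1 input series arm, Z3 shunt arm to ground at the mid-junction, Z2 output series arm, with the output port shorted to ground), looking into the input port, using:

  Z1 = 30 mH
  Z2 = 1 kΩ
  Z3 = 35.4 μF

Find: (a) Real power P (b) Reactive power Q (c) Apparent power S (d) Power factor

Step 1 — Angular frequency: ω = 2π·f = 2π·3520 = 2.212e+04 rad/s.
Step 2 — Component impedances:
  Z1: Z = jωL = j·2.212e+04·0.03 = 0 + j663.5 Ω
  Z2: Z = R = 1000 Ω
  Z3: Z = 1/(jωC) = -j/(ω·C) = 0 - j1.277 Ω
Step 3 — With the output port shorted to ground, the output series arm Z2 runs from the junction to ground; the shunt arm Z3 also runs from the junction to ground. They appear in parallel: Z3 || Z2 = 0.001631 - j1.277 Ω.
Step 4 — Series with input arm Z1: Z_in = Z1 + (Z3 || Z2) = 0.001631 + j662.2 Ω = 662.2∠90.0° Ω.
Step 5 — Source phasor: V = 8.98∠-23.8° V = 8.216 - j3.624 V.
Step 6 — Current: I = V / Z = -0.005472 - j0.01241 A = 0.01356∠-113.8° A.
Step 7 — Complex power: S = V·I* = 3e-07 + j0.1218 VA.
Step 8 — Real power: P = Re(S) = 3e-07 W.
Step 9 — Reactive power: Q = Im(S) = 0.1218 VAR.
Step 10 — Apparent power: |S| = 0.1218 VA.
Step 11 — Power factor: PF = P/|S| = 2.463e-06 (lagging).

(a) P = 3e-07 W  (b) Q = 0.1218 VAR  (c) S = 0.1218 VA  (d) PF = 2.463e-06 (lagging)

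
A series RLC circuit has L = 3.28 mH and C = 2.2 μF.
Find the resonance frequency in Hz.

Step 1 — Resonance condition Im(Z)=0 gives ω₀ = 1/√(LC).
Step 2 — ω₀ = 1/√(0.00328·2.2e-06) = 1.177e+04 rad/s.
Step 3 — f₀ = ω₀/(2π) = 1874 Hz.

f₀ = 1874 Hz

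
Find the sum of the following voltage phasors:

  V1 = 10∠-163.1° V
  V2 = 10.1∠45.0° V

Step 1 — Convert each phasor to rectangular form:
  V1 = 10·(cos(-163.1°) + j·sin(-163.1°)) = -9.568 - j2.907 V
  V2 = 10.1·(cos(45.0°) + j·sin(45.0°)) = 7.142 + j7.142 V
Step 2 — Sum components: V_total = -2.426 + j4.235 V.
Step 3 — Convert to polar: |V_total| = 4.881 V, ∠V_total = 119.8°.

V_total = 4.881∠119.8° V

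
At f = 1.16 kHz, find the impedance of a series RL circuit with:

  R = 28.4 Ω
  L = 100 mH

Step 1 — Angular frequency: ω = 2π·f = 2π·1160 = 7288 rad/s.
Step 2 — Component impedances:
  R: Z = R = 28.4 Ω
  L: Z = jωL = j·7288·0.1 = 0 + j728.8 Ω
Step 3 — Series combination: Z_total = R + L = 28.4 + j728.8 Ω = 729.4∠87.8° Ω.

Z = 28.4 + j728.8 Ω = 729.4∠87.8° Ω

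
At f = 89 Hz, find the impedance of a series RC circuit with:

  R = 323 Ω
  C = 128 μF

Step 1 — Angular frequency: ω = 2π·f = 2π·89 = 559.2 rad/s.
Step 2 — Component impedances:
  R: Z = R = 323 Ω
  C: Z = 1/(jωC) = -j/(ω·C) = 0 - j13.97 Ω
Step 3 — Series combination: Z_total = R + C = 323 - j13.97 Ω = 323.3∠-2.5° Ω.

Z = 323 - j13.97 Ω = 323.3∠-2.5° Ω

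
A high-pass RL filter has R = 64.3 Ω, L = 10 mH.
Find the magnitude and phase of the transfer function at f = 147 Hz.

Step 1 — Angular frequency: ω = 2π·147 = 923.6 rad/s.
Step 2 — Transfer function: H(jω) = jωL/(R + jωL).
Step 3 — Numerator jωL = j·9.236; denominator R + jωL = 64.3 + j9.236.
Step 4 — H = 0.02022 + j0.1407.
Step 5 — Magnitude: |H| = 0.1422 (-16.9 dB); phase: φ = 81.8°.

|H| = 0.1422 (-16.9 dB), φ = 81.8°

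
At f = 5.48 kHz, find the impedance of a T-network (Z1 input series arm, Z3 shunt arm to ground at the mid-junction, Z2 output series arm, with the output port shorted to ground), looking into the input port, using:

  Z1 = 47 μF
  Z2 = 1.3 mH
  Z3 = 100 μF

Step 1 — Angular frequency: ω = 2π·f = 2π·5480 = 3.443e+04 rad/s.
Step 2 — Component impedances:
  Z1: Z = 1/(jωC) = -j/(ω·C) = 0 - j0.6179 Ω
  Z2: Z = jωL = j·3.443e+04·0.0013 = 0 + j44.76 Ω
  Z3: Z = 1/(jωC) = -j/(ω·C) = 0 - j0.2904 Ω
Step 3 — With the output port shorted to ground, the output series arm Z2 runs from the junction to ground; the shunt arm Z3 also runs from the junction to ground. They appear in parallel: Z3 || Z2 = 0 - j0.2923 Ω.
Step 4 — Series with input arm Z1: Z_in = Z1 + (Z3 || Z2) = 0 - j0.9103 Ω = 0.9103∠-90.0° Ω.

Z = 0 - j0.9103 Ω = 0.9103∠-90.0° Ω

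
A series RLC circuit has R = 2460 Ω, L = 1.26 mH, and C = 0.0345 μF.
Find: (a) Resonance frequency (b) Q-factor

Step 1 — Resonance condition Im(Z)=0 gives ω₀ = 1/√(LC).
Step 2 — ω₀ = 1/√(0.00126·3.45e-08) = 1.517e+05 rad/s.
Step 3 — f₀ = ω₀/(2π) = 2.414e+04 Hz.
Step 4 — Series Q: Q = ω₀L/R = 1.517e+05·0.00126/2460 = 0.07769.

(a) f₀ = 2.414e+04 Hz  (b) Q = 0.07769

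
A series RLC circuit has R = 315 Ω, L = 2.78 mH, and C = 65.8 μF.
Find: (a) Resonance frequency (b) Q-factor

Step 1 — Resonance condition Im(Z)=0 gives ω₀ = 1/√(LC).
Step 2 — ω₀ = 1/√(0.00278·6.58e-05) = 2338 rad/s.
Step 3 — f₀ = ω₀/(2π) = 372.1 Hz.
Step 4 — Series Q: Q = ω₀L/R = 2338·0.00278/315 = 0.02063.

(a) f₀ = 372.1 Hz  (b) Q = 0.02063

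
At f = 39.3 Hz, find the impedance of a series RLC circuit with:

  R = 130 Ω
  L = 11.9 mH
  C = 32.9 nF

Step 1 — Angular frequency: ω = 2π·f = 2π·39.3 = 246.9 rad/s.
Step 2 — Component impedances:
  R: Z = R = 130 Ω
  L: Z = jωL = j·246.9·0.0119 = 0 + j2.938 Ω
  C: Z = 1/(jωC) = -j/(ω·C) = 0 - j1.231e+05 Ω
Step 3 — Series combination: Z_total = R + L + C = 130 - j1.231e+05 Ω = 1.231e+05∠-89.9° Ω.

Z = 130 - j1.231e+05 Ω = 1.231e+05∠-89.9° Ω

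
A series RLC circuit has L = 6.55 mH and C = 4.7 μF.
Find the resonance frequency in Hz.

Step 1 — Resonance condition Im(Z)=0 gives ω₀ = 1/√(LC).
Step 2 — ω₀ = 1/√(0.00655·4.7e-06) = 5699 rad/s.
Step 3 — f₀ = ω₀/(2π) = 907.1 Hz.

f₀ = 907.1 Hz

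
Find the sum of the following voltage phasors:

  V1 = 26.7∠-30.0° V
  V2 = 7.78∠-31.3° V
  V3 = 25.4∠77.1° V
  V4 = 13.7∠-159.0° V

Step 1 — Convert each phasor to rectangular form:
  V1 = 26.7·(cos(-30.0°) + j·sin(-30.0°)) = 23.12 - j13.35 V
  V2 = 7.78·(cos(-31.3°) + j·sin(-31.3°)) = 6.648 - j4.042 V
  V3 = 25.4·(cos(77.1°) + j·sin(77.1°)) = 5.671 + j24.76 V
  V4 = 13.7·(cos(-159.0°) + j·sin(-159.0°)) = -12.79 - j4.91 V
Step 2 — Sum components: V_total = 22.65 + j2.457 V.
Step 3 — Convert to polar: |V_total| = 22.78 V, ∠V_total = 6.2°.

V_total = 22.78∠6.2° V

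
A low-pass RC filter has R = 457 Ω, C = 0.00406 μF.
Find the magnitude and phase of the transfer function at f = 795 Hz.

Step 1 — Angular frequency: ω = 2π·795 = 4995 rad/s.
Step 2 — Transfer function: H(jω) = 1/(1 + jωRC).
Step 3 — Denominator: 1 + jωRC = 1 + j·4995·457·4.06e-09 = 1 + j0.009268.
Step 4 — H = 0.9999 - j0.009267.
Step 5 — Magnitude: |H| = 1 (-0.0 dB); phase: φ = -0.5°.

|H| = 1 (-0.0 dB), φ = -0.5°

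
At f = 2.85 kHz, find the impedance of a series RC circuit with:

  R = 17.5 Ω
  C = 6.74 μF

Step 1 — Angular frequency: ω = 2π·f = 2π·2850 = 1.791e+04 rad/s.
Step 2 — Component impedances:
  R: Z = R = 17.5 Ω
  C: Z = 1/(jωC) = -j/(ω·C) = 0 - j8.285 Ω
Step 3 — Series combination: Z_total = R + C = 17.5 - j8.285 Ω = 19.36∠-25.3° Ω.

Z = 17.5 - j8.285 Ω = 19.36∠-25.3° Ω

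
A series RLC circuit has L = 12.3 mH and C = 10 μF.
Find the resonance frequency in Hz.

Step 1 — Resonance condition Im(Z)=0 gives ω₀ = 1/√(LC).
Step 2 — ω₀ = 1/√(0.0123·1e-05) = 2851 rad/s.
Step 3 — f₀ = ω₀/(2π) = 453.8 Hz.

f₀ = 453.8 Hz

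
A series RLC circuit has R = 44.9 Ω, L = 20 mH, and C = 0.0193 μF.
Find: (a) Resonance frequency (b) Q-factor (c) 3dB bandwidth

Step 1 — Resonance: ω₀ = 1/√(LC) = 1/√(0.02·1.93e-08) = 5.09e+04 rad/s.
Step 2 — f₀ = ω₀/(2π) = 8101 Hz.
Step 3 — Series Q: Q = ω₀L/R = 5.09e+04·0.02/44.9 = 22.67.
Step 4 — Bandwidth: Δω = ω₀/Q = 2245 rad/s; BW = Δω/(2π) = 357.3 Hz.

(a) f₀ = 8101 Hz  (b) Q = 22.67  (c) BW = 357.3 Hz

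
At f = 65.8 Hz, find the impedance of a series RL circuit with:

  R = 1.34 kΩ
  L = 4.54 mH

Step 1 — Angular frequency: ω = 2π·f = 2π·65.8 = 413.4 rad/s.
Step 2 — Component impedances:
  R: Z = R = 1340 Ω
  L: Z = jωL = j·413.4·0.00454 = 0 + j1.877 Ω
Step 3 — Series combination: Z_total = R + L = 1340 + j1.877 Ω = 1340∠0.1° Ω.

Z = 1340 + j1.877 Ω = 1340∠0.1° Ω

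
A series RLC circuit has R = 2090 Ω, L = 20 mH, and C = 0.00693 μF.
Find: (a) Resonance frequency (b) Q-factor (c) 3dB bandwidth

Step 1 — Resonance condition Im(Z)=0 gives ω₀ = 1/√(LC).
Step 2 — ω₀ = 1/√(0.02·6.93e-09) = 8.494e+04 rad/s.
Step 3 — f₀ = ω₀/(2π) = 1.352e+04 Hz.
Step 4 — Series Q: Q = ω₀L/R = 8.494e+04·0.02/2090 = 0.8128.
Step 5 — 3dB bandwidth: Δω = ω₀/Q = 1.045e+05 rad/s; BW = Δω/(2π) = 1.663e+04 Hz.

(a) f₀ = 1.352e+04 Hz  (b) Q = 0.8128  (c) BW = 1.663e+04 Hz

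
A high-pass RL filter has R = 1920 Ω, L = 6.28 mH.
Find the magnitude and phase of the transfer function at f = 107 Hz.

Step 1 — Angular frequency: ω = 2π·107 = 672.3 rad/s.
Step 2 — Transfer function: H(jω) = jωL/(R + jωL).
Step 3 — Numerator jωL = j·4.222; denominator R + jωL = 1920 + j4.222.
Step 4 — H = 4.836e-06 + j0.002199.
Step 5 — Magnitude: |H| = 0.002199 (-53.2 dB); phase: φ = 89.9°.

|H| = 0.002199 (-53.2 dB), φ = 89.9°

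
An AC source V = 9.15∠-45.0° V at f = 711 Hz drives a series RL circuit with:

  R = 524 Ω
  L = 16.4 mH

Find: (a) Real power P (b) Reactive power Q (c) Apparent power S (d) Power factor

Step 1 — Angular frequency: ω = 2π·f = 2π·711 = 4467 rad/s.
Step 2 — Component impedances:
  R: Z = R = 524 Ω
  L: Z = jωL = j·4467·0.0164 = 0 + j73.26 Ω
Step 3 — Series combination: Z_total = R + L = 524 + j73.26 Ω = 529.1∠8.0° Ω.
Step 4 — Source phasor: V = 9.15∠-45.0° V = 6.47 - j6.47 V.
Step 5 — Current: I = V / Z = 0.01042 - j0.0138 A = 0.01729∠-53.0° A.
Step 6 — Complex power: S = V·I* = 0.1567 + j0.02191 VA.
Step 7 — Real power: P = Re(S) = 0.1567 W.
Step 8 — Reactive power: Q = Im(S) = 0.02191 VAR.
Step 9 — Apparent power: |S| = 0.1582 VA.
Step 10 — Power factor: PF = P/|S| = 0.9904 (lagging).

(a) P = 0.1567 W  (b) Q = 0.02191 VAR  (c) S = 0.1582 VA  (d) PF = 0.9904 (lagging)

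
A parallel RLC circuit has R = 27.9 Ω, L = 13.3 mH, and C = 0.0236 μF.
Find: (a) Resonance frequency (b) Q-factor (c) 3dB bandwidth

Step 1 — Resonance: ω₀ = 1/√(LC) = 1/√(0.0133·2.36e-08) = 5.644e+04 rad/s.
Step 2 — f₀ = ω₀/(2π) = 8983 Hz.
Step 3 — Parallel Q: Q = R/(ω₀L) = 27.9/(5.644e+04·0.0133) = 0.03717.
Step 4 — Bandwidth: Δω = ω₀/Q = 1.519e+06 rad/s; BW = Δω/(2π) = 2.417e+05 Hz.

(a) f₀ = 8983 Hz  (b) Q = 0.03717  (c) BW = 2.417e+05 Hz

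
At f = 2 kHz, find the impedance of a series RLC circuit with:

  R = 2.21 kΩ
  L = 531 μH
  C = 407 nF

Step 1 — Angular frequency: ω = 2π·f = 2π·2000 = 1.257e+04 rad/s.
Step 2 — Component impedances:
  R: Z = R = 2210 Ω
  L: Z = jωL = j·1.257e+04·0.000531 = 0 + j6.673 Ω
  C: Z = 1/(jωC) = -j/(ω·C) = 0 - j195.5 Ω
Step 3 — Series combination: Z_total = R + L + C = 2210 - j188.8 Ω = 2218∠-4.9° Ω.

Z = 2210 - j188.8 Ω = 2218∠-4.9° Ω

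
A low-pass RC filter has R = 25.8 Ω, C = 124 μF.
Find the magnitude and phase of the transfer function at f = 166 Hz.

Step 1 — Angular frequency: ω = 2π·166 = 1043 rad/s.
Step 2 — Transfer function: H(jω) = 1/(1 + jωRC).
Step 3 — Denominator: 1 + jωRC = 1 + j·1043·25.8·0.000124 = 1 + j3.337.
Step 4 — H = 0.08241 - j0.275.
Step 5 — Magnitude: |H| = 0.2871 (-10.8 dB); phase: φ = -73.3°.

|H| = 0.2871 (-10.8 dB), φ = -73.3°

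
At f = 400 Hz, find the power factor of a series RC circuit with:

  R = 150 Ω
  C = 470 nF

Step 1 — Angular frequency: ω = 2π·f = 2π·400 = 2513 rad/s.
Step 2 — Component impedances:
  R: Z = R = 150 Ω
  C: Z = 1/(jωC) = -j/(ω·C) = 0 - j846.6 Ω
Step 3 — Series combination: Z_total = R + C = 150 - j846.6 Ω = 859.8∠-80.0° Ω.
Step 4 — Power factor: PF = cos(φ) = Re(Z)/|Z| = 150/859.8 = 0.1745.
Step 5 — Type: Im(Z) = -846.6 ⇒ leading (phase φ = -80.0°).

PF = 0.1745 (leading, φ = -80.0°)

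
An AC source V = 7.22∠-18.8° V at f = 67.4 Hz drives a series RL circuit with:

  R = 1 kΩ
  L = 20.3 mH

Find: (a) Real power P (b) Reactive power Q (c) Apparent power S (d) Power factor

Step 1 — Angular frequency: ω = 2π·f = 2π·67.4 = 423.5 rad/s.
Step 2 — Component impedances:
  R: Z = R = 1000 Ω
  L: Z = jωL = j·423.5·0.0203 = 0 + j8.597 Ω
Step 3 — Series combination: Z_total = R + L = 1000 + j8.597 Ω = 1000∠0.5° Ω.
Step 4 — Source phasor: V = 7.22∠-18.8° V = 6.835 - j2.327 V.
Step 5 — Current: I = V / Z = 0.006814 - j0.002385 A = 0.00722∠-19.3° A.
Step 6 — Complex power: S = V·I* = 0.05212 + j0.0004481 VA.
Step 7 — Real power: P = Re(S) = 0.05212 W.
Step 8 — Reactive power: Q = Im(S) = 0.0004481 VAR.
Step 9 — Apparent power: |S| = 0.05213 VA.
Step 10 — Power factor: PF = P/|S| = 1 (lagging).

(a) P = 0.05212 W  (b) Q = 0.0004481 VAR  (c) S = 0.05213 VA  (d) PF = 1 (lagging)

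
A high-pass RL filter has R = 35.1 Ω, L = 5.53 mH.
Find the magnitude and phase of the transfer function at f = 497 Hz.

Step 1 — Angular frequency: ω = 2π·497 = 3123 rad/s.
Step 2 — Transfer function: H(jω) = jωL/(R + jωL).
Step 3 — Numerator jωL = j·17.27; denominator R + jωL = 35.1 + j17.27.
Step 4 — H = 0.1949 + j0.3961.
Step 5 — Magnitude: |H| = 0.4415 (-7.1 dB); phase: φ = 63.8°.

|H| = 0.4415 (-7.1 dB), φ = 63.8°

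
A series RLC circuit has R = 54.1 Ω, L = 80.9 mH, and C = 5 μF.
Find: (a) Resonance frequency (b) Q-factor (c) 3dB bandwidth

Step 1 — Resonance: ω₀ = 1/√(LC) = 1/√(0.0809·5e-06) = 1572 rad/s.
Step 2 — f₀ = ω₀/(2π) = 250.2 Hz.
Step 3 — Series Q: Q = ω₀L/R = 1572·0.0809/54.1 = 2.351.
Step 4 — Bandwidth: Δω = ω₀/Q = 668.7 rad/s; BW = Δω/(2π) = 106.4 Hz.

(a) f₀ = 250.2 Hz  (b) Q = 2.351  (c) BW = 106.4 Hz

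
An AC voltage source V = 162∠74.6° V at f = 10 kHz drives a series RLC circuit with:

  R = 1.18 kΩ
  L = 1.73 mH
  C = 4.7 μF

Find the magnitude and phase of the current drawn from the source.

Step 1 — Angular frequency: ω = 2π·f = 2π·1e+04 = 6.283e+04 rad/s.
Step 2 — Component impedances:
  R: Z = R = 1180 Ω
  L: Z = jωL = j·6.283e+04·0.00173 = 0 + j108.7 Ω
  C: Z = 1/(jωC) = -j/(ω·C) = 0 - j3.386 Ω
Step 3 — Series combination: Z_total = R + L + C = 1180 + j105.3 Ω = 1185∠5.1° Ω.
Step 4 — Source phasor: V = 162∠74.6° V = 43.02 + j156.2 V.
Step 5 — Ohm's law: I = V / Z_total = (43.02 + j156.2) / (1180 + j105.3) = 0.04789 + j0.1281 A.
Step 6 — Convert to polar: |I| = 0.1367 A, ∠I = 69.5°.

I = 0.1367∠69.5° A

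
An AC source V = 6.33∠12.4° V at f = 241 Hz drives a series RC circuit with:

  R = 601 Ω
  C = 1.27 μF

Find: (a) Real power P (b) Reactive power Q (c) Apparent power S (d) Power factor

Step 1 — Angular frequency: ω = 2π·f = 2π·241 = 1514 rad/s.
Step 2 — Component impedances:
  R: Z = R = 601 Ω
  C: Z = 1/(jωC) = -j/(ω·C) = 0 - j520 Ω
Step 3 — Series combination: Z_total = R + C = 601 - j520 Ω = 794.7∠-40.9° Ω.
Step 4 — Source phasor: V = 6.33∠12.4° V = 6.182 + j1.359 V.
Step 5 — Current: I = V / Z = 0.004764 + j0.006383 A = 0.007965∠53.3° A.
Step 6 — Complex power: S = V·I* = 0.03813 - j0.03299 VA.
Step 7 — Real power: P = Re(S) = 0.03813 W.
Step 8 — Reactive power: Q = Im(S) = -0.03299 VAR.
Step 9 — Apparent power: |S| = 0.05042 VA.
Step 10 — Power factor: PF = P/|S| = 0.7562 (leading).

(a) P = 0.03813 W  (b) Q = -0.03299 VAR  (c) S = 0.05042 VA  (d) PF = 0.7562 (leading)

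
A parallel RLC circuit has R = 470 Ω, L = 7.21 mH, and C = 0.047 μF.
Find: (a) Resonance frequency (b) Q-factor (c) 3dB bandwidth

Step 1 — Resonance: ω₀ = 1/√(LC) = 1/√(0.00721·4.7e-08) = 5.432e+04 rad/s.
Step 2 — f₀ = ω₀/(2π) = 8646 Hz.
Step 3 — Parallel Q: Q = R/(ω₀L) = 470/(5.432e+04·0.00721) = 1.2.
Step 4 — Bandwidth: Δω = ω₀/Q = 4.527e+04 rad/s; BW = Δω/(2π) = 7205 Hz.

(a) f₀ = 8646 Hz  (b) Q = 1.2  (c) BW = 7205 Hz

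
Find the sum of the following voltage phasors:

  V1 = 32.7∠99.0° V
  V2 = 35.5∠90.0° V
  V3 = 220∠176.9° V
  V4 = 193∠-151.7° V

Step 1 — Convert each phasor to rectangular form:
  V1 = 32.7·(cos(99.0°) + j·sin(99.0°)) = -5.115 + j32.3 V
  V2 = 35.5·(cos(90.0°) + j·sin(90.0°)) = 0 + j35.5 V
  V3 = 220·(cos(176.9°) + j·sin(176.9°)) = -219.7 + j11.9 V
  V4 = 193·(cos(-151.7°) + j·sin(-151.7°)) = -169.9 - j91.5 V
Step 2 — Sum components: V_total = -394.7 - j11.8 V.
Step 3 — Convert to polar: |V_total| = 394.9 V, ∠V_total = -178.3°.

V_total = 394.9∠-178.3° V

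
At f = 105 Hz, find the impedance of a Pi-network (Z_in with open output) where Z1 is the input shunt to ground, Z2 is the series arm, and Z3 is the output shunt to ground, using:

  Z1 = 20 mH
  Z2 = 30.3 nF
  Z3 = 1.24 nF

Step 1 — Angular frequency: ω = 2π·f = 2π·105 = 659.7 rad/s.
Step 2 — Component impedances:
  Z1: Z = jωL = j·659.7·0.02 = 0 + j13.19 Ω
  Z2: Z = 1/(jωC) = -j/(ω·C) = 0 - j5.003e+04 Ω
  Z3: Z = 1/(jωC) = -j/(ω·C) = 0 - j1.222e+06 Ω
Step 3 — With open output, the series arm Z2 and the output shunt Z3 appear in series to ground: Z2 + Z3 = 0 - j1.272e+06 Ω.
Step 4 — Parallel with input shunt Z1: Z_in = Z1 || (Z2 + Z3) = 0 + j13.19 Ω = 13.19∠90.0° Ω.

Z = 0 + j13.19 Ω = 13.19∠90.0° Ω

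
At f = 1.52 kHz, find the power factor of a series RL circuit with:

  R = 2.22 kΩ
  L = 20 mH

Step 1 — Angular frequency: ω = 2π·f = 2π·1520 = 9550 rad/s.
Step 2 — Component impedances:
  R: Z = R = 2220 Ω
  L: Z = jωL = j·9550·0.02 = 0 + j191 Ω
Step 3 — Series combination: Z_total = R + L = 2220 + j191 Ω = 2228∠4.9° Ω.
Step 4 — Power factor: PF = cos(φ) = Re(Z)/|Z| = 2220/2228.2 = 0.9963.
Step 5 — Type: Im(Z) = 191 ⇒ lagging (phase φ = 4.9°).

PF = 0.9963 (lagging, φ = 4.9°)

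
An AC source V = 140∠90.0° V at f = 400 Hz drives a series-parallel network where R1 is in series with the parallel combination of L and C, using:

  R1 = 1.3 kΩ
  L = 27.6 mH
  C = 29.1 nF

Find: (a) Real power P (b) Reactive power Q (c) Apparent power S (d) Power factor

Step 1 — Angular frequency: ω = 2π·f = 2π·400 = 2513 rad/s.
Step 2 — Component impedances:
  R1: Z = R = 1300 Ω
  L: Z = jωL = j·2513·0.0276 = 0 + j69.37 Ω
  C: Z = 1/(jωC) = -j/(ω·C) = 0 - j1.367e+04 Ω
Step 3 — Parallel branch: L || C = 1/(1/L + 1/C) = 0 + j69.72 Ω.
Step 4 — Series with R1: Z_total = R1 + (L || C) = 1300 + j69.72 Ω = 1302∠3.1° Ω.
Step 5 — Source phasor: V = 140∠90.0° V = 0 + j140 V.
Step 6 — Current: I = V / Z = 0.005759 + j0.1074 A = 0.1075∠86.9° A.
Step 7 — Complex power: S = V·I* = 15.03 + j0.8063 VA.
Step 8 — Real power: P = Re(S) = 15.03 W.
Step 9 — Reactive power: Q = Im(S) = 0.8063 VAR.
Step 10 — Apparent power: |S| = 15.06 VA.
Step 11 — Power factor: PF = P/|S| = 0.9986 (lagging).

(a) P = 15.03 W  (b) Q = 0.8063 VAR  (c) S = 15.06 VA  (d) PF = 0.9986 (lagging)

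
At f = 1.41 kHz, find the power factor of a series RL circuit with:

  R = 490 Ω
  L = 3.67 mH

Step 1 — Angular frequency: ω = 2π·f = 2π·1410 = 8859 rad/s.
Step 2 — Component impedances:
  R: Z = R = 490 Ω
  L: Z = jωL = j·8859·0.00367 = 0 + j32.51 Ω
Step 3 — Series combination: Z_total = R + L = 490 + j32.51 Ω = 491.1∠3.8° Ω.
Step 4 — Power factor: PF = cos(φ) = Re(Z)/|Z| = 490/491.1 = 0.9978.
Step 5 — Type: Im(Z) = 32.51 ⇒ lagging (phase φ = 3.8°).

PF = 0.9978 (lagging, φ = 3.8°)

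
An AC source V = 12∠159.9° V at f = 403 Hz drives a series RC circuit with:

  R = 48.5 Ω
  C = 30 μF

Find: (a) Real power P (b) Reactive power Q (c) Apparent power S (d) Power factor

Step 1 — Angular frequency: ω = 2π·f = 2π·403 = 2532 rad/s.
Step 2 — Component impedances:
  R: Z = R = 48.5 Ω
  C: Z = 1/(jωC) = -j/(ω·C) = 0 - j13.16 Ω
Step 3 — Series combination: Z_total = R + C = 48.5 - j13.16 Ω = 50.25∠-15.2° Ω.
Step 4 — Source phasor: V = 12∠159.9° V = -11.27 + j4.124 V.
Step 5 — Current: I = V / Z = -0.2379 + j0.02046 A = 0.2388∠175.1° A.
Step 6 — Complex power: S = V·I* = 2.765 - j0.7506 VA.
Step 7 — Real power: P = Re(S) = 2.765 W.
Step 8 — Reactive power: Q = Im(S) = -0.7506 VAR.
Step 9 — Apparent power: |S| = 2.865 VA.
Step 10 — Power factor: PF = P/|S| = 0.9651 (leading).

(a) P = 2.765 W  (b) Q = -0.7506 VAR  (c) S = 2.865 VA  (d) PF = 0.9651 (leading)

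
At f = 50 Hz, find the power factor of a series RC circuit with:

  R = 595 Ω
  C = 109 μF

Step 1 — Angular frequency: ω = 2π·f = 2π·50 = 314.2 rad/s.
Step 2 — Component impedances:
  R: Z = R = 595 Ω
  C: Z = 1/(jωC) = -j/(ω·C) = 0 - j29.2 Ω
Step 3 — Series combination: Z_total = R + C = 595 - j29.2 Ω = 595.7∠-2.8° Ω.
Step 4 — Power factor: PF = cos(φ) = Re(Z)/|Z| = 595/595.7 = 0.9988.
Step 5 — Type: Im(Z) = -29.2 ⇒ leading (phase φ = -2.8°).

PF = 0.9988 (leading, φ = -2.8°)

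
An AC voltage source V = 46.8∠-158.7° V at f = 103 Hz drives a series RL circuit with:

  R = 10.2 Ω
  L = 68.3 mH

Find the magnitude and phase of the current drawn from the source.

Step 1 — Angular frequency: ω = 2π·f = 2π·103 = 647.2 rad/s.
Step 2 — Component impedances:
  R: Z = R = 10.2 Ω
  L: Z = jωL = j·647.2·0.0683 = 0 + j44.2 Ω
Step 3 — Series combination: Z_total = R + L = 10.2 + j44.2 Ω = 45.36∠77.0° Ω.
Step 4 — Source phasor: V = 46.8∠-158.7° V = -43.6 - j17 V.
Step 5 — Ohm's law: I = V / Z_total = (-43.6 - j17) / (10.2 + j44.2) = -0.5813 + j0.8523 A.
Step 6 — Convert to polar: |I| = 1.032 A, ∠I = 124.3°.

I = 1.032∠124.3° A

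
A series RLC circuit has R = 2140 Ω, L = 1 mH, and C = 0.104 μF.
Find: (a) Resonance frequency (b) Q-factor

Step 1 — Resonance condition Im(Z)=0 gives ω₀ = 1/√(LC).
Step 2 — ω₀ = 1/√(0.001·1.04e-07) = 9.806e+04 rad/s.
Step 3 — f₀ = ω₀/(2π) = 1.561e+04 Hz.
Step 4 — Series Q: Q = ω₀L/R = 9.806e+04·0.001/2140 = 0.04582.

(a) f₀ = 1.561e+04 Hz  (b) Q = 0.04582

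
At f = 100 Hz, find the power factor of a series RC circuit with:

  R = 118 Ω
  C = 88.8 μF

Step 1 — Angular frequency: ω = 2π·f = 2π·100 = 628.3 rad/s.
Step 2 — Component impedances:
  R: Z = R = 118 Ω
  C: Z = 1/(jωC) = -j/(ω·C) = 0 - j17.92 Ω
Step 3 — Series combination: Z_total = R + C = 118 - j17.92 Ω = 119.4∠-8.6° Ω.
Step 4 — Power factor: PF = cos(φ) = Re(Z)/|Z| = 118/119.35 = 0.9887.
Step 5 — Type: Im(Z) = -17.92 ⇒ leading (phase φ = -8.6°).

PF = 0.9887 (leading, φ = -8.6°)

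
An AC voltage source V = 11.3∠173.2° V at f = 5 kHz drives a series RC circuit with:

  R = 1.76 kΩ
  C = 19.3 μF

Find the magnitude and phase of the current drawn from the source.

Step 1 — Angular frequency: ω = 2π·f = 2π·5000 = 3.142e+04 rad/s.
Step 2 — Component impedances:
  R: Z = R = 1760 Ω
  C: Z = 1/(jωC) = -j/(ω·C) = 0 - j1.649 Ω
Step 3 — Series combination: Z_total = R + C = 1760 - j1.649 Ω = 1760∠-0.1° Ω.
Step 4 — Source phasor: V = 11.3∠173.2° V = -11.22 + j1.338 V.
Step 5 — Ohm's law: I = V / Z_total = (-11.22 + j1.338) / (1760 - j1.649) = -0.006376 + j0.0007542 A.
Step 6 — Convert to polar: |I| = 0.00642 A, ∠I = 173.3°.

I = 0.00642∠173.3° A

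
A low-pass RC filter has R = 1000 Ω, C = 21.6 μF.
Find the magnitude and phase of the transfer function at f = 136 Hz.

Step 1 — Angular frequency: ω = 2π·136 = 854.5 rad/s.
Step 2 — Transfer function: H(jω) = 1/(1 + jωRC).
Step 3 — Denominator: 1 + jωRC = 1 + j·854.5·1000·2.16e-05 = 1 + j18.46.
Step 4 — H = 0.002927 - j0.05402.
Step 5 — Magnitude: |H| = 0.0541 (-25.3 dB); phase: φ = -86.9°.

|H| = 0.0541 (-25.3 dB), φ = -86.9°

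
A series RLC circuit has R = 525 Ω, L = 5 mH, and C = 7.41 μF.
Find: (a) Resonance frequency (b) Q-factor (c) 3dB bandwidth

Step 1 — Resonance condition Im(Z)=0 gives ω₀ = 1/√(LC).
Step 2 — ω₀ = 1/√(0.005·7.41e-06) = 5195 rad/s.
Step 3 — f₀ = ω₀/(2π) = 826.8 Hz.
Step 4 — Series Q: Q = ω₀L/R = 5195·0.005/525 = 0.04948.
Step 5 — 3dB bandwidth: Δω = ω₀/Q = 1.05e+05 rad/s; BW = Δω/(2π) = 1.671e+04 Hz.

(a) f₀ = 826.8 Hz  (b) Q = 0.04948  (c) BW = 1.671e+04 Hz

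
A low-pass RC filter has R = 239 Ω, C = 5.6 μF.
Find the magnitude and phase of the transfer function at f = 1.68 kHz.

Step 1 — Angular frequency: ω = 2π·1680 = 1.056e+04 rad/s.
Step 2 — Transfer function: H(jω) = 1/(1 + jωRC).
Step 3 — Denominator: 1 + jωRC = 1 + j·1.056e+04·239·5.6e-06 = 1 + j14.13.
Step 4 — H = 0.004985 - j0.07043.
Step 5 — Magnitude: |H| = 0.07061 (-23.0 dB); phase: φ = -86.0°.

|H| = 0.07061 (-23.0 dB), φ = -86.0°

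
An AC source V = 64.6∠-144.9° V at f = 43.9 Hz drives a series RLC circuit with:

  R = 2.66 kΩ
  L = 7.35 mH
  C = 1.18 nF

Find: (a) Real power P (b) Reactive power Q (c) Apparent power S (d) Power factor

Step 1 — Angular frequency: ω = 2π·f = 2π·43.9 = 275.8 rad/s.
Step 2 — Component impedances:
  R: Z = R = 2660 Ω
  L: Z = jωL = j·275.8·0.00735 = 0 + j2.027 Ω
  C: Z = 1/(jωC) = -j/(ω·C) = 0 - j3.072e+06 Ω
Step 3 — Series combination: Z_total = R + L + C = 2660 - j3.072e+06 Ω = 3.072e+06∠-90.0° Ω.
Step 4 — Source phasor: V = 64.6∠-144.9° V = -52.85 - j37.15 V.
Step 5 — Current: I = V / Z = 1.208e-05 - j1.721e-05 A = 2.103e-05∠-54.9° A.
Step 6 — Complex power: S = V·I* = 1.176e-06 - j0.001358 VA.
Step 7 — Real power: P = Re(S) = 1.176e-06 W.
Step 8 — Reactive power: Q = Im(S) = -0.001358 VAR.
Step 9 — Apparent power: |S| = 0.001358 VA.
Step 10 — Power factor: PF = P/|S| = 0.0008658 (leading).

(a) P = 1.176e-06 W  (b) Q = -0.001358 VAR  (c) S = 0.001358 VA  (d) PF = 0.0008658 (leading)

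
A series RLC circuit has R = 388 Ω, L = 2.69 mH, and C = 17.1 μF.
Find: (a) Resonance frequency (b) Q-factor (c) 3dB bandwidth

Step 1 — Resonance: ω₀ = 1/√(LC) = 1/√(0.00269·1.71e-05) = 4663 rad/s.
Step 2 — f₀ = ω₀/(2π) = 742.1 Hz.
Step 3 — Series Q: Q = ω₀L/R = 4663·0.00269/388 = 0.03233.
Step 4 — Bandwidth: Δω = ω₀/Q = 1.442e+05 rad/s; BW = Δω/(2π) = 2.296e+04 Hz.

(a) f₀ = 742.1 Hz  (b) Q = 0.03233  (c) BW = 2.296e+04 Hz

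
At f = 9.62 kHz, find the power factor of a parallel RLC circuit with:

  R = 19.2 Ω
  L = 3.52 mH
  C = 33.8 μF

Step 1 — Angular frequency: ω = 2π·f = 2π·9620 = 6.044e+04 rad/s.
Step 2 — Component impedances:
  R: Z = R = 19.2 Ω
  L: Z = jωL = j·6.044e+04·0.00352 = 0 + j212.8 Ω
  C: Z = 1/(jωC) = -j/(ω·C) = 0 - j0.4895 Ω
Step 3 — Parallel combination: 1/Z_total = 1/R + 1/L + 1/C; Z_total = 0.01253 - j0.4903 Ω = 0.4904∠-88.5° Ω.
Step 4 — Power factor: PF = cos(φ) = Re(Z)/|Z| = 0.012528/0.49044 = 0.02554.
Step 5 — Type: Im(Z) = -0.4903 ⇒ leading (phase φ = -88.5°).

PF = 0.02554 (leading, φ = -88.5°)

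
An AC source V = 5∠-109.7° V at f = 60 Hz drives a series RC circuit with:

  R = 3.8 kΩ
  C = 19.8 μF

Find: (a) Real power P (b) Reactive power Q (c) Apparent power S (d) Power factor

Step 1 — Angular frequency: ω = 2π·f = 2π·60 = 377 rad/s.
Step 2 — Component impedances:
  R: Z = R = 3800 Ω
  C: Z = 1/(jωC) = -j/(ω·C) = 0 - j134 Ω
Step 3 — Series combination: Z_total = R + C = 3800 - j134 Ω = 3802∠-2.0° Ω.
Step 4 — Source phasor: V = 5∠-109.7° V = -1.685 - j4.707 V.
Step 5 — Current: I = V / Z = -0.0003994 - j0.001253 A = 0.001315∠-107.7° A.
Step 6 — Complex power: S = V·I* = 0.006571 - j0.0002317 VA.
Step 7 — Real power: P = Re(S) = 0.006571 W.
Step 8 — Reactive power: Q = Im(S) = -0.0002317 VAR.
Step 9 — Apparent power: |S| = 0.006575 VA.
Step 10 — Power factor: PF = P/|S| = 0.9994 (leading).

(a) P = 0.006571 W  (b) Q = -0.0002317 VAR  (c) S = 0.006575 VA  (d) PF = 0.9994 (leading)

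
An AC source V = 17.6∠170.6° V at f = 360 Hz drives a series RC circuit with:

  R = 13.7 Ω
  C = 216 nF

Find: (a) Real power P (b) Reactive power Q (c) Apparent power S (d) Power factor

Step 1 — Angular frequency: ω = 2π·f = 2π·360 = 2262 rad/s.
Step 2 — Component impedances:
  R: Z = R = 13.7 Ω
  C: Z = 1/(jωC) = -j/(ω·C) = 0 - j2047 Ω
Step 3 — Series combination: Z_total = R + C = 13.7 - j2047 Ω = 2047∠-89.6° Ω.
Step 4 — Source phasor: V = 17.6∠170.6° V = -17.36 + j2.875 V.
Step 5 — Current: I = V / Z = -0.001461 - j0.008474 A = 0.008599∠-99.8° A.
Step 6 — Complex power: S = V·I* = 0.001013 - j0.1513 VA.
Step 7 — Real power: P = Re(S) = 0.001013 W.
Step 8 — Reactive power: Q = Im(S) = -0.1513 VAR.
Step 9 — Apparent power: |S| = 0.1513 VA.
Step 10 — Power factor: PF = P/|S| = 0.006693 (leading).

(a) P = 0.001013 W  (b) Q = -0.1513 VAR  (c) S = 0.1513 VA  (d) PF = 0.006693 (leading)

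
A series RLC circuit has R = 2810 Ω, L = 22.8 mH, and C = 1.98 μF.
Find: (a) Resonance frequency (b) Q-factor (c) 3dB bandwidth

Step 1 — Resonance condition Im(Z)=0 gives ω₀ = 1/√(LC).
Step 2 — ω₀ = 1/√(0.0228·1.98e-06) = 4707 rad/s.
Step 3 — f₀ = ω₀/(2π) = 749.1 Hz.
Step 4 — Series Q: Q = ω₀L/R = 4707·0.0228/2810 = 0.03819.
Step 5 — 3dB bandwidth: Δω = ω₀/Q = 1.232e+05 rad/s; BW = Δω/(2π) = 1.962e+04 Hz.

(a) f₀ = 749.1 Hz  (b) Q = 0.03819  (c) BW = 1.962e+04 Hz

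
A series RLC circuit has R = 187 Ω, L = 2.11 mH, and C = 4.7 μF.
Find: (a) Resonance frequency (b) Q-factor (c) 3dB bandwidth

Step 1 — Resonance: ω₀ = 1/√(LC) = 1/√(0.00211·4.7e-06) = 1.004e+04 rad/s.
Step 2 — f₀ = ω₀/(2π) = 1598 Hz.
Step 3 — Series Q: Q = ω₀L/R = 1.004e+04·0.00211/187 = 0.1133.
Step 4 — Bandwidth: Δω = ω₀/Q = 8.863e+04 rad/s; BW = Δω/(2π) = 1.411e+04 Hz.

(a) f₀ = 1598 Hz  (b) Q = 0.1133  (c) BW = 1.411e+04 Hz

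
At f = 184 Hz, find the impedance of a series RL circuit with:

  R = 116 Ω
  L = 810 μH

Step 1 — Angular frequency: ω = 2π·f = 2π·184 = 1156 rad/s.
Step 2 — Component impedances:
  R: Z = R = 116 Ω
  L: Z = jωL = j·1156·0.00081 = 0 + j0.9364 Ω
Step 3 — Series combination: Z_total = R + L = 116 + j0.9364 Ω = 116∠0.5° Ω.

Z = 116 + j0.9364 Ω = 116∠0.5° Ω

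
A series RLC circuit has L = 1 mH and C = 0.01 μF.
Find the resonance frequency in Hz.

Step 1 — Resonance condition Im(Z)=0 gives ω₀ = 1/√(LC).
Step 2 — ω₀ = 1/√(0.001·1e-08) = 3.162e+05 rad/s.
Step 3 — f₀ = ω₀/(2π) = 5.033e+04 Hz.

f₀ = 5.033e+04 Hz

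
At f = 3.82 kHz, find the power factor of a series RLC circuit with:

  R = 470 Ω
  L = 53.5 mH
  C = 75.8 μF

Step 1 — Angular frequency: ω = 2π·f = 2π·3820 = 2.4e+04 rad/s.
Step 2 — Component impedances:
  R: Z = R = 470 Ω
  L: Z = jωL = j·2.4e+04·0.0535 = 0 + j1284 Ω
  C: Z = 1/(jωC) = -j/(ω·C) = 0 - j0.5497 Ω
Step 3 — Series combination: Z_total = R + L + C = 470 + j1284 Ω = 1367∠69.9° Ω.
Step 4 — Power factor: PF = cos(φ) = Re(Z)/|Z| = 470/1367 = 0.3438.
Step 5 — Type: Im(Z) = 1284 ⇒ lagging (phase φ = 69.9°).

PF = 0.3438 (lagging, φ = 69.9°)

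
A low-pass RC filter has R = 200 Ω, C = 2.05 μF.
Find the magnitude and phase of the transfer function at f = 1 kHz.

Step 1 — Angular frequency: ω = 2π·1000 = 6283 rad/s.
Step 2 — Transfer function: H(jω) = 1/(1 + jωRC).
Step 3 — Denominator: 1 + jωRC = 1 + j·6283·200·2.05e-06 = 1 + j2.576.
Step 4 — H = 0.131 - j0.3373.
Step 5 — Magnitude: |H| = 0.3619 (-8.8 dB); phase: φ = -68.8°.

|H| = 0.3619 (-8.8 dB), φ = -68.8°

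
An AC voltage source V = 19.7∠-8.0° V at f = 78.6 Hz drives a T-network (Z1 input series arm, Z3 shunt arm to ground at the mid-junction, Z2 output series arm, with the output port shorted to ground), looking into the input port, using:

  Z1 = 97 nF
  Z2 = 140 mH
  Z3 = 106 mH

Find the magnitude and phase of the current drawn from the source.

Step 1 — Angular frequency: ω = 2π·f = 2π·78.6 = 493.9 rad/s.
Step 2 — Component impedances:
  Z1: Z = 1/(jωC) = -j/(ω·C) = 0 - j2.087e+04 Ω
  Z2: Z = jωL = j·493.9·0.14 = 0 + j69.14 Ω
  Z3: Z = jωL = j·493.9·0.106 = 0 + j52.35 Ω
Step 3 — With the output port shorted to ground, the output series arm Z2 runs from the junction to ground; the shunt arm Z3 also runs from the junction to ground. They appear in parallel: Z3 || Z2 = 0 + j29.79 Ω.
Step 4 — Series with input arm Z1: Z_in = Z1 + (Z3 || Z2) = 0 - j2.085e+04 Ω = 2.085e+04∠-90.0° Ω.
Step 5 — Source phasor: V = 19.7∠-8.0° V = 19.51 - j2.742 V.
Step 6 — Ohm's law: I = V / Z_total = (19.51 - j2.742) / (0 - j2.085e+04) = 0.0001315 + j0.0009359 A.
Step 7 — Convert to polar: |I| = 0.0009451 A, ∠I = 82.0°.

I = 0.0009451∠82.0° A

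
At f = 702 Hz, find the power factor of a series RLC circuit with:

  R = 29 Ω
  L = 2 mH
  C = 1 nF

Step 1 — Angular frequency: ω = 2π·f = 2π·702 = 4411 rad/s.
Step 2 — Component impedances:
  R: Z = R = 29 Ω
  L: Z = jωL = j·4411·0.002 = 0 + j8.822 Ω
  C: Z = 1/(jωC) = -j/(ω·C) = 0 - j2.267e+05 Ω
Step 3 — Series combination: Z_total = R + L + C = 29 - j2.267e+05 Ω = 2.267e+05∠-90.0° Ω.
Step 4 — Power factor: PF = cos(φ) = Re(Z)/|Z| = 29/2.267e+05 = 0.0001279.
Step 5 — Type: Im(Z) = -2.267e+05 ⇒ leading (phase φ = -90.0°).

PF = 0.0001279 (leading, φ = -90.0°)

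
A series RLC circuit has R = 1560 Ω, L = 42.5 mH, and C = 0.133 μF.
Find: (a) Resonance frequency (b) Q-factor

Step 1 — Resonance condition Im(Z)=0 gives ω₀ = 1/√(LC).
Step 2 — ω₀ = 1/√(0.0425·1.33e-07) = 1.33e+04 rad/s.
Step 3 — f₀ = ω₀/(2π) = 2117 Hz.
Step 4 — Series Q: Q = ω₀L/R = 1.33e+04·0.0425/1560 = 0.3624.

(a) f₀ = 2117 Hz  (b) Q = 0.3624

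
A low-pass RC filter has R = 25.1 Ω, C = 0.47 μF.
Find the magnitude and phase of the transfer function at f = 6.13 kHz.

Step 1 — Angular frequency: ω = 2π·6130 = 3.852e+04 rad/s.
Step 2 — Transfer function: H(jω) = 1/(1 + jωRC).
Step 3 — Denominator: 1 + jωRC = 1 + j·3.852e+04·25.1·4.7e-07 = 1 + j0.4544.
Step 4 — H = 0.8289 - j0.3766.
Step 5 — Magnitude: |H| = 0.9104 (-0.8 dB); phase: φ = -24.4°.

|H| = 0.9104 (-0.8 dB), φ = -24.4°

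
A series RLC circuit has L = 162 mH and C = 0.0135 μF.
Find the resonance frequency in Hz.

Step 1 — Resonance condition Im(Z)=0 gives ω₀ = 1/√(LC).
Step 2 — ω₀ = 1/√(0.162·1.35e-08) = 2.138e+04 rad/s.
Step 3 — f₀ = ω₀/(2π) = 3403 Hz.

f₀ = 3403 Hz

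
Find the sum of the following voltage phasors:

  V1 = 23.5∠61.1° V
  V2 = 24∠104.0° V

Step 1 — Convert each phasor to rectangular form:
  V1 = 23.5·(cos(61.1°) + j·sin(61.1°)) = 11.36 + j20.57 V
  V2 = 24·(cos(104.0°) + j·sin(104.0°)) = -5.806 + j23.29 V
Step 2 — Sum components: V_total = 5.551 + j43.86 V.
Step 3 — Convert to polar: |V_total| = 44.21 V, ∠V_total = 82.8°.

V_total = 44.21∠82.8° V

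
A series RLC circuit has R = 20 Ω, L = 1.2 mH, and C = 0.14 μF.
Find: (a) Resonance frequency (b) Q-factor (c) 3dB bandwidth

Step 1 — Resonance condition Im(Z)=0 gives ω₀ = 1/√(LC).
Step 2 — ω₀ = 1/√(0.0012·1.4e-07) = 7.715e+04 rad/s.
Step 3 — f₀ = ω₀/(2π) = 1.228e+04 Hz.
Step 4 — Series Q: Q = ω₀L/R = 7.715e+04·0.0012/20 = 4.629.
Step 5 — 3dB bandwidth: Δω = ω₀/Q = 1.667e+04 rad/s; BW = Δω/(2π) = 2653 Hz.

(a) f₀ = 1.228e+04 Hz  (b) Q = 4.629  (c) BW = 2653 Hz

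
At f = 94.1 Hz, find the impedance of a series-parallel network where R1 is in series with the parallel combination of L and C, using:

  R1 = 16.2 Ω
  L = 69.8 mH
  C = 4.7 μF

Step 1 — Angular frequency: ω = 2π·f = 2π·94.1 = 591.2 rad/s.
Step 2 — Component impedances:
  R1: Z = R = 16.2 Ω
  L: Z = jωL = j·591.2·0.0698 = 0 + j41.27 Ω
  C: Z = 1/(jωC) = -j/(ω·C) = 0 - j359.9 Ω
Step 3 — Parallel branch: L || C = 1/(1/L + 1/C) = 0 + j46.61 Ω.
Step 4 — Series with R1: Z_total = R1 + (L || C) = 16.2 + j46.61 Ω = 49.35∠70.8° Ω.

Z = 16.2 + j46.61 Ω = 49.35∠70.8° Ω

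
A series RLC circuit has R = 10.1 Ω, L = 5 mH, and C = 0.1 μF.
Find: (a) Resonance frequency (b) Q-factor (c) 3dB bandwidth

Step 1 — Resonance: ω₀ = 1/√(LC) = 1/√(0.005·1e-07) = 4.472e+04 rad/s.
Step 2 — f₀ = ω₀/(2π) = 7118 Hz.
Step 3 — Series Q: Q = ω₀L/R = 4.472e+04·0.005/10.1 = 22.14.
Step 4 — Bandwidth: Δω = ω₀/Q = 2020 rad/s; BW = Δω/(2π) = 321.5 Hz.

(a) f₀ = 7118 Hz  (b) Q = 22.14  (c) BW = 321.5 Hz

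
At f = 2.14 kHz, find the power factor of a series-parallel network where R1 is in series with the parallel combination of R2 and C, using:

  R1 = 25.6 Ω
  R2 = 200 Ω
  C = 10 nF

Step 1 — Angular frequency: ω = 2π·f = 2π·2140 = 1.345e+04 rad/s.
Step 2 — Component impedances:
  R1: Z = R = 25.6 Ω
  R2: Z = R = 200 Ω
  C: Z = 1/(jωC) = -j/(ω·C) = 0 - j7437 Ω
Step 3 — Parallel branch: R2 || C = 1/(1/R2 + 1/C) = 199.9 - j5.375 Ω.
Step 4 — Series with R1: Z_total = R1 + (R2 || C) = 225.5 - j5.375 Ω = 225.5∠-1.4° Ω.
Step 5 — Power factor: PF = cos(φ) = Re(Z)/|Z| = 225.46/225.52 = 0.9997.
Step 6 — Type: Im(Z) = -5.375 ⇒ leading (phase φ = -1.4°).

PF = 0.9997 (leading, φ = -1.4°)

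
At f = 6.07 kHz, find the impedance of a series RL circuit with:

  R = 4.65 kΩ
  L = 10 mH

Step 1 — Angular frequency: ω = 2π·f = 2π·6070 = 3.814e+04 rad/s.
Step 2 — Component impedances:
  R: Z = R = 4650 Ω
  L: Z = jωL = j·3.814e+04·0.01 = 0 + j381.4 Ω
Step 3 — Series combination: Z_total = R + L = 4650 + j381.4 Ω = 4666∠4.7° Ω.

Z = 4650 + j381.4 Ω = 4666∠4.7° Ω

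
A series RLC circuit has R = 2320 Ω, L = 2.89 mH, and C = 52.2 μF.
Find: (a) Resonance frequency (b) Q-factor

Step 1 — Resonance condition Im(Z)=0 gives ω₀ = 1/√(LC).
Step 2 — ω₀ = 1/√(0.00289·5.22e-05) = 2575 rad/s.
Step 3 — f₀ = ω₀/(2π) = 409.8 Hz.
Step 4 — Series Q: Q = ω₀L/R = 2575·0.00289/2320 = 0.003207.

(a) f₀ = 409.8 Hz  (b) Q = 0.003207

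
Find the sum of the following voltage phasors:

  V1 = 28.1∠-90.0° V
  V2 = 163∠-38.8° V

Step 1 — Convert each phasor to rectangular form:
  V1 = 28.1·(cos(-90.0°) + j·sin(-90.0°)) = 0 - j28.1 V
  V2 = 163·(cos(-38.8°) + j·sin(-38.8°)) = 127 - j102.1 V
Step 2 — Sum components: V_total = 127 - j130.2 V.
Step 3 — Convert to polar: |V_total| = 181.9 V, ∠V_total = -45.7°.

V_total = 181.9∠-45.7° V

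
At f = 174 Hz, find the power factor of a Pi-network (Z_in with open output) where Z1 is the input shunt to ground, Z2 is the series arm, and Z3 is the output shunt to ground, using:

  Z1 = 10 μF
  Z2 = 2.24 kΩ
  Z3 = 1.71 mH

Step 1 — Angular frequency: ω = 2π·f = 2π·174 = 1093 rad/s.
Step 2 — Component impedances:
  Z1: Z = 1/(jωC) = -j/(ω·C) = 0 - j91.47 Ω
  Z2: Z = R = 2240 Ω
  Z3: Z = jωL = j·1093·0.00171 = 0 + j1.869 Ω
Step 3 — With open output, the series arm Z2 and the output shunt Z3 appear in series to ground: Z2 + Z3 = 2240 + j1.869 Ω.
Step 4 — Parallel with input shunt Z1: Z_in = Z1 || (Z2 + Z3) = 3.729 - j91.32 Ω = 91.4∠-87.7° Ω.
Step 5 — Power factor: PF = cos(φ) = Re(Z)/|Z| = 3.729/91.4 = 0.0408.
Step 6 — Type: Im(Z) = -91.32 ⇒ leading (phase φ = -87.7°).

PF = 0.0408 (leading, φ = -87.7°)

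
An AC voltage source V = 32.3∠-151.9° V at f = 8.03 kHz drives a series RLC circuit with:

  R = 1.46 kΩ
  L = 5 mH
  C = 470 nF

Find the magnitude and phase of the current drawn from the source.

Step 1 — Angular frequency: ω = 2π·f = 2π·8030 = 5.045e+04 rad/s.
Step 2 — Component impedances:
  R: Z = R = 1460 Ω
  L: Z = jωL = j·5.045e+04·0.005 = 0 + j252.3 Ω
  C: Z = 1/(jωC) = -j/(ω·C) = 0 - j42.17 Ω
Step 3 — Series combination: Z_total = R + L + C = 1460 + j210.1 Ω = 1475∠8.2° Ω.
Step 4 — Source phasor: V = 32.3∠-151.9° V = -28.49 - j15.21 V.
Step 5 — Ohm's law: I = V / Z_total = (-28.49 - j15.21) / (1460 + j210.1) = -0.02059 - j0.007458 A.
Step 6 — Convert to polar: |I| = 0.0219 A, ∠I = -160.1°.

I = 0.0219∠-160.1° A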